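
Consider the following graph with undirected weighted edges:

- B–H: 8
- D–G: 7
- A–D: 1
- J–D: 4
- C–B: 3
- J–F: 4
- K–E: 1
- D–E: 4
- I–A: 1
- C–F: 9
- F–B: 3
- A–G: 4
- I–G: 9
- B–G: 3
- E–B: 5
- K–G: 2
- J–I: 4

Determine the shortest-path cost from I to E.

6

Shortest distances from I:
I: 0
A: 1  (via I)
D: 2  (via A)
J: 4  (via I)
G: 5  (via A)
E: 6  (via D)
Shortest route: I–A–D–E = 6.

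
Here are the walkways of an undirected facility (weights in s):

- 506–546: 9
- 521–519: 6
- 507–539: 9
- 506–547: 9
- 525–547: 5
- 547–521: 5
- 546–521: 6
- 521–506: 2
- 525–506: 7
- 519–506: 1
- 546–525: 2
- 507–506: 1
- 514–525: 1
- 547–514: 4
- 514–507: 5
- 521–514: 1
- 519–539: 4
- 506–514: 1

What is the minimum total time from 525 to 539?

Compare a few routes:
525 → 514 → 506 → 519 → 539: 1+1+1+4 = 7
525 → 514 → 521 → 506 → 519 → 539: 1+1+2+1+4 = 9
Cheapest is 525 → 514 → 506 → 519 → 539 at 7 s.

7 s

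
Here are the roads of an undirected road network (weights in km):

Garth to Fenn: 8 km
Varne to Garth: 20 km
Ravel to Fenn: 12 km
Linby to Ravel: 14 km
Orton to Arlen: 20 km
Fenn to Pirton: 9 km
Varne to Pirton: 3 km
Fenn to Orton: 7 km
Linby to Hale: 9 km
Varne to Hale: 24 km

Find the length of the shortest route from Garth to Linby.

Enumerating some paths:
Garth - Varne - Hale - Linby: 20+24+9 = 53
Garth - Fenn - Ravel - Linby: 8+12+14 = 34
The minimum is 34 km via Garth - Fenn - Ravel - Linby.

34 km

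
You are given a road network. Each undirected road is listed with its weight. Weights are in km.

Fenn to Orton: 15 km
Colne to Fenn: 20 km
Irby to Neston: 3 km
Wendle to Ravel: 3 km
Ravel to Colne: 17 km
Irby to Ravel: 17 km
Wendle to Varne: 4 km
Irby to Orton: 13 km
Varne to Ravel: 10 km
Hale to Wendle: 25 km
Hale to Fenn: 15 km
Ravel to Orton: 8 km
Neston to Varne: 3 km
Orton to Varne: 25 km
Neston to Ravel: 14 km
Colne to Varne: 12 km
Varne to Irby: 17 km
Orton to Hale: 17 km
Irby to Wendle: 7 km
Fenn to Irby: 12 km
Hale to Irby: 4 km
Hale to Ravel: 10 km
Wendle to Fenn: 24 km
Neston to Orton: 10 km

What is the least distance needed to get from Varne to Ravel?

Enumerating some paths:
Varne–Wendle–Ravel: 4+3 = 7
Varne–Ravel: 10 = 10
The minimum is 7 km via Varne–Wendle–Ravel.

7 km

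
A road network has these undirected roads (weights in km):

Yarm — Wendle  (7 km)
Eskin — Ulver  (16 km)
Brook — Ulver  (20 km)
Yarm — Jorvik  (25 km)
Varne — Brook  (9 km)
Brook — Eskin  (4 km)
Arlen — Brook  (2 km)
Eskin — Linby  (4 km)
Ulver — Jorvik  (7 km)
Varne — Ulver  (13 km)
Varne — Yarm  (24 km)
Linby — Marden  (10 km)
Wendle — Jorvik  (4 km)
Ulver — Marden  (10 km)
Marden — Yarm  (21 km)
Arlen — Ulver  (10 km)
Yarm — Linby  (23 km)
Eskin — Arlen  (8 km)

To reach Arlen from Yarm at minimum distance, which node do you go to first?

Compare a few routes:
Yarm - Wendle - Jorvik - Ulver - Arlen: 7+4+7+10 = 28
Yarm - Linby - Eskin - Brook - Arlen: 23+4+4+2 = 33
The minimum is 28 km via Yarm - Wendle - Jorvik - Ulver - Arlen.
So from Yarm the first move is to Wendle.

Wendle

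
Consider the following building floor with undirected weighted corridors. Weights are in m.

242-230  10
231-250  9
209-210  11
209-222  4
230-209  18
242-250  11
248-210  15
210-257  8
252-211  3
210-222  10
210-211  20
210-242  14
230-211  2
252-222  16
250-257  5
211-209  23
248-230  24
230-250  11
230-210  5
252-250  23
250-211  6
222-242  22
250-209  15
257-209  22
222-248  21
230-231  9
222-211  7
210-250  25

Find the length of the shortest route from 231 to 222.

Enumerating some paths:
231–250–211–222: 9+6+7 = 22
231–230–211–222: 9+2+7 = 18
231–230–210–222: 9+5+10 = 24
231–250–209–222: 9+15+4 = 28
Cheapest is 231–230–211–222 at 18 m.

18 m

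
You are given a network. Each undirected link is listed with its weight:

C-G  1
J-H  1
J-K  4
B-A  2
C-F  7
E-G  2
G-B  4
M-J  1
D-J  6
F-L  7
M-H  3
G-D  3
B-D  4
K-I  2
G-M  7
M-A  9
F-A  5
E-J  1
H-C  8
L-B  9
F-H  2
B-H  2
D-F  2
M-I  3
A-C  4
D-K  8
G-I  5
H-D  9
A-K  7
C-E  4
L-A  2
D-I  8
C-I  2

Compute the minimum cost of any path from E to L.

8

Enumerating some paths:
E - G - B - A - L: 2+4+2+2 = 10
E - J - H - B - A - L: 1+1+2+2+2 = 8
E - G - C - A - L: 2+1+4+2 = 9
The minimum is 8 via E - J - H - B - A - L.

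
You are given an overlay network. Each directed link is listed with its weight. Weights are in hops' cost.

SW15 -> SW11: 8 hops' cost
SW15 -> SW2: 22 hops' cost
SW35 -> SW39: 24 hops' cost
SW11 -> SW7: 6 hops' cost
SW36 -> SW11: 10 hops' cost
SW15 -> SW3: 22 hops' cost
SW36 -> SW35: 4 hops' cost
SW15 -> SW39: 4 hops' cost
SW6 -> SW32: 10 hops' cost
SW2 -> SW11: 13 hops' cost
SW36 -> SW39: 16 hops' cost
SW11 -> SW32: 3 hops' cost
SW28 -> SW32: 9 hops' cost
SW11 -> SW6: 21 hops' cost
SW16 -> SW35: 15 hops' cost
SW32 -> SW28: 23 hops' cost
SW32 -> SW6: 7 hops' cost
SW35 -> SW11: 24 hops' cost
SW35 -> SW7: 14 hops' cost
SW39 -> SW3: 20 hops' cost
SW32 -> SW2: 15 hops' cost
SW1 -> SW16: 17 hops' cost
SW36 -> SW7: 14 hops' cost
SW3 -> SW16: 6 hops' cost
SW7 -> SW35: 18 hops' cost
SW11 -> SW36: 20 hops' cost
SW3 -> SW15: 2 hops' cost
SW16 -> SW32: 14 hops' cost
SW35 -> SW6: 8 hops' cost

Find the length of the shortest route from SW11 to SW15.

Enumerating some paths:
SW11 - SW7 - SW35 - SW39 - SW3 - SW15: 6+18+24+20+2 = 70
SW11 - SW36 - SW39 - SW3 - SW15: 20+16+20+2 = 58
Cheapest is SW11 - SW36 - SW39 - SW3 - SW15 at 58 hops' cost.

58 hops' cost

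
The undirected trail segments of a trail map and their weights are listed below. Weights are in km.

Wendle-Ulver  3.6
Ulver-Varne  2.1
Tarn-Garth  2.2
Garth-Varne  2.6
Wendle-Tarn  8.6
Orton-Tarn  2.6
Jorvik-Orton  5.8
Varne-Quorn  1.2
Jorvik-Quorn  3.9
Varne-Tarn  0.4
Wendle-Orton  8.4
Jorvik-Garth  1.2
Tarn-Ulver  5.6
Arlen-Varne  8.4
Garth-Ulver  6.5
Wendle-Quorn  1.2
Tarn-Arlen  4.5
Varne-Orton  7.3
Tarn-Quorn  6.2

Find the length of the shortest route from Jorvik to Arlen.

7.9 km

Candidate routes:
Jorvik–Garth–Varne–Tarn–Arlen: 1.2+2.6+0.4+4.5 = 8.7
Jorvik–Garth–Tarn–Arlen: 1.2+2.2+4.5 = 7.9
Cheapest is Jorvik–Garth–Tarn–Arlen at 7.9 km.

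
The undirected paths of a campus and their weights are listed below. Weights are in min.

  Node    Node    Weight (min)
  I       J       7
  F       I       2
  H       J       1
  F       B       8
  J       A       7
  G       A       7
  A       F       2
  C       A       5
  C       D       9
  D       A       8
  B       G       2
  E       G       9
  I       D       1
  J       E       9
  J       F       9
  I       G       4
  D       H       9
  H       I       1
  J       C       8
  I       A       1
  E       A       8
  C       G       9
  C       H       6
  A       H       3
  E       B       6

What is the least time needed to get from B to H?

7 min

Settle nodes by increasing distance from B:
B: 0
G: 2  (via B)
E: 6  (via B)
I: 6  (via G)
A: 7  (via I)
D: 7  (via I)
H: 7  (via I)
Shortest route: B → G → I → H = 7 min.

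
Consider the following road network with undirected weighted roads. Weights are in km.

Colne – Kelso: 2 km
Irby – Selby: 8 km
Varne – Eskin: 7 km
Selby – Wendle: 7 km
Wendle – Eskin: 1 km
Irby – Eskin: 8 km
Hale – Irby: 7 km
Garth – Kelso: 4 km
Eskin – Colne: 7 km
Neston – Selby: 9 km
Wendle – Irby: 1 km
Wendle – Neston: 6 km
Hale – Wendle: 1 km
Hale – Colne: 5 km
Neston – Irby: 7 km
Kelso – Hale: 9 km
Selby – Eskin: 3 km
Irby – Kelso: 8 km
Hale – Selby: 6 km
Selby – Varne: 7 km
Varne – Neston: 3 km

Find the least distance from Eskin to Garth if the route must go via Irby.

Shortest Eskin→Irby: Eskin → Wendle → Irby = 2
Best Irby to Garth: Irby → Kelso → Garth costing 12
Total via Irby: 2 + 12 = 14 km.

14 km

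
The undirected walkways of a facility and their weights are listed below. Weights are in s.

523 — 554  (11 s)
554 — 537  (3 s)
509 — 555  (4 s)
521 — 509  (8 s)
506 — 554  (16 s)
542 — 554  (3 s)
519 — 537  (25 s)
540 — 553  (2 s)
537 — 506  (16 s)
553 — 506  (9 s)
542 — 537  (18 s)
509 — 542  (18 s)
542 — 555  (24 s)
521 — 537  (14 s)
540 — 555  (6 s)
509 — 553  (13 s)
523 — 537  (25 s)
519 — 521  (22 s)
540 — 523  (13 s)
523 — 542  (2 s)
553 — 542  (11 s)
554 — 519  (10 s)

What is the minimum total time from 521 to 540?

Shortest distances from 521:
521: 0
509: 8  (via 521)
555: 12  (via 509)
537: 14  (via 521)
554: 17  (via 537)
540: 18  (via 555)
Shortest route: 521 → 509 → 555 → 540 = 18 s.

18 s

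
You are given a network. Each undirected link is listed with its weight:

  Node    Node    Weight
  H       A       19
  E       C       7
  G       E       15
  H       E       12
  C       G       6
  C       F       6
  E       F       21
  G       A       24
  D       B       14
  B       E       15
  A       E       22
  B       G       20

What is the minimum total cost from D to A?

Running Dijkstra from D:
D: 0
B: 14  (via D)
E: 29  (via B)
G: 34  (via B)
C: 36  (via E)
H: 41  (via E)
F: 42  (via C)
A: 51  (via E)
Shortest route: D → B → E → A = 51.

51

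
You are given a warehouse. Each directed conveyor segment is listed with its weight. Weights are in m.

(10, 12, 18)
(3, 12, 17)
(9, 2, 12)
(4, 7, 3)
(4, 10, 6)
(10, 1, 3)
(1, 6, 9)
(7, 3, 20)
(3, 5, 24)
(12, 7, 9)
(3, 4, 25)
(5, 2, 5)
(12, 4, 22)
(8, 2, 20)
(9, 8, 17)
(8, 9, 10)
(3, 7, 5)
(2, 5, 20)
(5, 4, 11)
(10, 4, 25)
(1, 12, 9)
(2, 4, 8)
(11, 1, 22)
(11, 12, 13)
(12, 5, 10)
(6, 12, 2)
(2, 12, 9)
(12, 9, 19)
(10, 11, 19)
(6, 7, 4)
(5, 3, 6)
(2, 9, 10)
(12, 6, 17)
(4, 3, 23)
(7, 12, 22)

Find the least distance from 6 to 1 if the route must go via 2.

34 m

Best 6 to 2: 6–12–5–2 costing 17
Best 2 to 1: 2–4–10–1 costing 17
Total via 2: 17 + 17 = 34 m.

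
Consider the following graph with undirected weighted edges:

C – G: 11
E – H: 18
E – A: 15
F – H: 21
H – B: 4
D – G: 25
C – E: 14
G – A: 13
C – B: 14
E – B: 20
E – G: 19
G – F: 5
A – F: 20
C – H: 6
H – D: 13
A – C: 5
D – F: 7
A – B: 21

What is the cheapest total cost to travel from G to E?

19

Settle nodes by increasing distance from G:
G: 0
F: 5  (via G)
C: 11  (via G)
D: 12  (via F)
A: 13  (via G)
H: 17  (via C)
E: 19  (via G)
Shortest route: G → E = 19.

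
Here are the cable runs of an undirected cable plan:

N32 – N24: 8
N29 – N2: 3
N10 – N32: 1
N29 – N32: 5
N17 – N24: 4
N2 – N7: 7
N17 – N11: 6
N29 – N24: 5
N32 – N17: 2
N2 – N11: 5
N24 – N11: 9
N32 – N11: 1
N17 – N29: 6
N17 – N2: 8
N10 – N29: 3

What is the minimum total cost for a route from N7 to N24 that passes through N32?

Shortest N7→N32: N7 → N2 → N11 → N32 = 13
Best N32 to N24: N32 → N17 → N24 costing 6
Total via N32: 13 + 6 = 19.

19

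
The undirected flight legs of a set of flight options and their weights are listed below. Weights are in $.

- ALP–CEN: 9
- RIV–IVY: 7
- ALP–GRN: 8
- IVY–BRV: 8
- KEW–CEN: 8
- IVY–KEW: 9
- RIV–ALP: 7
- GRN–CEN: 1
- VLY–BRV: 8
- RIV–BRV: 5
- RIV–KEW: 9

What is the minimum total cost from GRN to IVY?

Running Dijkstra from GRN:
GRN: 0
CEN: 1  (via GRN)
ALP: 8  (via GRN)
KEW: 9  (via CEN)
RIV: 15  (via ALP)
IVY: 18  (via KEW)
Shortest route: GRN–CEN–KEW–IVY = $18.

$18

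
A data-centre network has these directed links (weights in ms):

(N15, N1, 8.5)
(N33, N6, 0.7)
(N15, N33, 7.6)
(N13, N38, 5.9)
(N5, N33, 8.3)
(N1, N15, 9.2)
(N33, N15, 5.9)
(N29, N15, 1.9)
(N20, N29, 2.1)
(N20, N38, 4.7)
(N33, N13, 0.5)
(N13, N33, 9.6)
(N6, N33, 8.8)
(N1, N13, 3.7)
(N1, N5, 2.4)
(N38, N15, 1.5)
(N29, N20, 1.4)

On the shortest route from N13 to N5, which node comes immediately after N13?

N38

Enumerating some paths:
N13 → N38 → N15 → N1 → N5: 5.9+1.5+8.5+2.4 = 18.3
N13 → N33 → N15 → N1 → N5: 9.6+5.9+8.5+2.4 = 26.4
The minimum is 18.3 ms via N13 → N38 → N15 → N1 → N5.
So from N13 the first move is to N38.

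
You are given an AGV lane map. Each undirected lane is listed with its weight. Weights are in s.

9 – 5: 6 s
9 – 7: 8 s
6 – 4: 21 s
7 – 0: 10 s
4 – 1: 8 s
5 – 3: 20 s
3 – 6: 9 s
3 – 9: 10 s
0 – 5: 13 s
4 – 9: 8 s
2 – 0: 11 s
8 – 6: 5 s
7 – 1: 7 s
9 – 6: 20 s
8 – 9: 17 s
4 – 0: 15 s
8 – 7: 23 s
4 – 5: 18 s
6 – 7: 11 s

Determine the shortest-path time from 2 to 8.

37 s

Enumerating some paths:
2–0–7–6–8: 11+10+11+5 = 37
2–0–7–8: 11+10+23 = 44
2–0–5–9–8: 11+13+6+17 = 47
2–0–7–9–8: 11+10+8+17 = 46
The minimum is 37 s via 2–0–7–6–8.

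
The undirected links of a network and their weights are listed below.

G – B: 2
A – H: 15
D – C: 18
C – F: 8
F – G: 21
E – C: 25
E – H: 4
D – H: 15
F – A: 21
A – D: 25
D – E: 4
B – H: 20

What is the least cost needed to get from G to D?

30

Settle nodes by increasing distance from G:
G: 0
B: 2  (via G)
F: 21  (via G)
H: 22  (via B)
E: 26  (via H)
C: 29  (via F)
D: 30  (via E)
Shortest route: G–B–H–E–D = 30.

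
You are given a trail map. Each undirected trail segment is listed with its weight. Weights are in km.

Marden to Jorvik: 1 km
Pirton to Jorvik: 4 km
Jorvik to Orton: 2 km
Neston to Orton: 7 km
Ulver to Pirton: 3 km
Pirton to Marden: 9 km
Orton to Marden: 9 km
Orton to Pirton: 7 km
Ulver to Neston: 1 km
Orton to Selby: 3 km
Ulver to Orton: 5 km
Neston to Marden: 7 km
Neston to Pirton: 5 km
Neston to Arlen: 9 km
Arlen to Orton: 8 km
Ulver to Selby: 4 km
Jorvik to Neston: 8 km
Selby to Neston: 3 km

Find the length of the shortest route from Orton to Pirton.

6 km

Running Dijkstra from Orton:
Orton: 0
Jorvik: 2  (via Orton)
Selby: 3  (via Orton)
Marden: 3  (via Jorvik)
Ulver: 5  (via Orton)
Neston: 6  (via Selby)
Pirton: 6  (via Jorvik)
Shortest route: Orton–Jorvik–Pirton = 6 km.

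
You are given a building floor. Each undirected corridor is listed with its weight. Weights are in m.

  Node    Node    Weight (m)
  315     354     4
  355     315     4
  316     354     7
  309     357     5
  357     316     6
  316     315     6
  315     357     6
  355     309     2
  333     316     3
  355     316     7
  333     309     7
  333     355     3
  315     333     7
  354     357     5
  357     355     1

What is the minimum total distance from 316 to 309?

8 m

Running Dijkstra from 316:
316: 0
333: 3  (via 316)
357: 6  (via 316)
355: 6  (via 333)
315: 6  (via 316)
354: 7  (via 316)
309: 8  (via 355)
Shortest route: 316–333–355–309 = 8 m.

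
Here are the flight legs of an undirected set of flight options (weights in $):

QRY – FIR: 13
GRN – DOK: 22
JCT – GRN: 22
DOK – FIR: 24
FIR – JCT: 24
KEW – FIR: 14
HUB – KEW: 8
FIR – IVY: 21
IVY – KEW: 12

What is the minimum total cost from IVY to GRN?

Shortest distances from IVY:
IVY: 0
KEW: 12  (via IVY)
HUB: 20  (via KEW)
FIR: 21  (via IVY)
QRY: 34  (via FIR)
JCT: 45  (via FIR)
DOK: 45  (via FIR)
GRN: 67  (via JCT)
Shortest route: IVY–FIR–JCT–GRN = $67.

$67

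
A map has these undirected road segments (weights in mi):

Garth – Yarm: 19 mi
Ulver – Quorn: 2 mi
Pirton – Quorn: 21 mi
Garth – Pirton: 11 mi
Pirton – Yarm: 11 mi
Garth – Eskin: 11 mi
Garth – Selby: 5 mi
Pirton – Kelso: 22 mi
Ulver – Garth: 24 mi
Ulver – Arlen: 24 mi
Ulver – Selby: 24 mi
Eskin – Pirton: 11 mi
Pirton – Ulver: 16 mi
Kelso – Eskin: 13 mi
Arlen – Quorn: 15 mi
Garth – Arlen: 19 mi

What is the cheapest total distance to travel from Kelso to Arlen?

43 mi

Compare a few routes:
Kelso - Eskin - Pirton - Garth - Arlen: 13+11+11+19 = 54
Kelso - Pirton - Ulver - Quorn - Arlen: 22+16+2+15 = 55
Kelso - Pirton - Garth - Arlen: 22+11+19 = 52
Kelso - Eskin - Garth - Arlen: 13+11+19 = 43
Cheapest is Kelso - Eskin - Garth - Arlen at 43 mi.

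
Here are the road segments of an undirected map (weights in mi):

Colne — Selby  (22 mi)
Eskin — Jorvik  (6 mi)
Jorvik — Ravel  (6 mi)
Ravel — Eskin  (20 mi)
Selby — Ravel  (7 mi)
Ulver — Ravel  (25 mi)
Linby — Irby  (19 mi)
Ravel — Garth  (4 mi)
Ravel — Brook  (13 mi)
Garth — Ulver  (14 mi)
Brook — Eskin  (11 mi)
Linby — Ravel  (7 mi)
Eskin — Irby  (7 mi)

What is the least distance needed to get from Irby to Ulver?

Compare a few routes:
Irby → Eskin → Jorvik → Ravel → Garth → Ulver: 7+6+6+4+14 = 37
Irby → Linby → Ravel → Garth → Ulver: 19+7+4+14 = 44
The minimum is 37 mi via Irby → Eskin → Jorvik → Ravel → Garth → Ulver.

37 mi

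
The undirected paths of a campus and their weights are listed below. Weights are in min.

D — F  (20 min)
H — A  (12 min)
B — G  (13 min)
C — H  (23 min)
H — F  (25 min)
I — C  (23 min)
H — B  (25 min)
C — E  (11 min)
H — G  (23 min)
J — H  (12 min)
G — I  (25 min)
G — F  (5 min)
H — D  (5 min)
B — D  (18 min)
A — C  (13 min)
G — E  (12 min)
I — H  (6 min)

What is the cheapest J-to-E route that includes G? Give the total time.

47 min

Best J to G: J → H → G costing 35
Shortest G→E: G → E = 12
Total via G: 35 + 12 = 47 min.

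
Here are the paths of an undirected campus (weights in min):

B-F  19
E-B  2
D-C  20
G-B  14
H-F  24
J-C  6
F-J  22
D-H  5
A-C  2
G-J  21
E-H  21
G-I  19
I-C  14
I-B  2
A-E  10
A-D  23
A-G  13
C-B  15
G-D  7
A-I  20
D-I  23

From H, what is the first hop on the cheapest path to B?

Enumerating some paths:
H–E–B: 21+2 = 23
H–D–I–B: 5+23+2 = 30
H–D–G–B: 5+7+14 = 26
Cheapest is H–E–B at 23 min.
So from H the first move is to E.

E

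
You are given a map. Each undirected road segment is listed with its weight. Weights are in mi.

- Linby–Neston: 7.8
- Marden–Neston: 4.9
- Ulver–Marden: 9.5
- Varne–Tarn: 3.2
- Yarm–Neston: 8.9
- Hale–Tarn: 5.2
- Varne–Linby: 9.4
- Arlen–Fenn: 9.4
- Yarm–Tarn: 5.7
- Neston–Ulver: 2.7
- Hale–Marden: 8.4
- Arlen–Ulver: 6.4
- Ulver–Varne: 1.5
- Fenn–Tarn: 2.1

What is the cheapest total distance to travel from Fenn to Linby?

Shortest distances from Fenn:
Fenn: 0
Tarn: 2.1  (via Fenn)
Varne: 5.3  (via Tarn)
Ulver: 6.8  (via Varne)
Hale: 7.3  (via Tarn)
Yarm: 7.8  (via Tarn)
Arlen: 9.4  (via Fenn)
Neston: 9.5  (via Ulver)
Marden: 14.4  (via Neston)
Linby: 14.7  (via Varne)
Shortest route: Fenn–Tarn–Varne–Linby = 14.7 mi.

14.7 mi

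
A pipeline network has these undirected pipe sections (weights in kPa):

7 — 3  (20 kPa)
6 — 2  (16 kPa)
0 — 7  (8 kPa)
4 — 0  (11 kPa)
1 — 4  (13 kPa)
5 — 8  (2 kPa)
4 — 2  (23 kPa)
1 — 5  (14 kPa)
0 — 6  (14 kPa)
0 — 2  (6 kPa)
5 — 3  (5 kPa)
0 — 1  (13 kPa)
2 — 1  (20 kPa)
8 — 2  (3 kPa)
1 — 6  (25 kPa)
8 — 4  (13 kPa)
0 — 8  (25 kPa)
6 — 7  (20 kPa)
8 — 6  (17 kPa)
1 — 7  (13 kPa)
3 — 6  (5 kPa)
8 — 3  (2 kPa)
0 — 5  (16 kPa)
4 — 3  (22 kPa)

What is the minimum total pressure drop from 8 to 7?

17 kPa

Shortest distances from 8:
8: 0
3: 2  (via 8)
5: 2  (via 8)
2: 3  (via 8)
6: 7  (via 3)
0: 9  (via 2)
4: 13  (via 8)
1: 16  (via 5)
7: 17  (via 0)
Shortest route: 8–2–0–7 = 17 kPa.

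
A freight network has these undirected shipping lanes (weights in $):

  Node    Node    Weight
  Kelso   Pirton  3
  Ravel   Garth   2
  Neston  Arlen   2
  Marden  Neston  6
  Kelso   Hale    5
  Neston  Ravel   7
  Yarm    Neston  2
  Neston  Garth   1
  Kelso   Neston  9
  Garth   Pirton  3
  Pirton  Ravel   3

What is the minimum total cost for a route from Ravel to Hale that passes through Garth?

$13

Shortest Ravel→Garth: Ravel–Garth = 2
Shortest Garth→Hale: Garth–Pirton–Kelso–Hale = 11
Total via Garth: 2 + 11 = $13.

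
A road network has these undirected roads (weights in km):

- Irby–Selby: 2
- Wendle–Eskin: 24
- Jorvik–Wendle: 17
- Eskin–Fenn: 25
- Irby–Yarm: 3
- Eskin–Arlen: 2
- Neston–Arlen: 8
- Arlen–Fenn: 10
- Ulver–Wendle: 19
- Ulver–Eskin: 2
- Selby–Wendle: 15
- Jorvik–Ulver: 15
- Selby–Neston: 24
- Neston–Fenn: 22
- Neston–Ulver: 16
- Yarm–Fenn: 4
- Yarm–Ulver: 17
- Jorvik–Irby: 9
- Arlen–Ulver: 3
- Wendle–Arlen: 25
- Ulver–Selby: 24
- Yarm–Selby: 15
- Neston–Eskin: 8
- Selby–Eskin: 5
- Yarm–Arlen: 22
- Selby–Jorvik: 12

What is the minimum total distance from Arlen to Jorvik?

18 km

Candidate routes:
Arlen → Ulver → Jorvik: 3+15 = 18
Arlen → Eskin → Ulver → Jorvik: 2+2+15 = 19
Cheapest is Arlen → Ulver → Jorvik at 18 km.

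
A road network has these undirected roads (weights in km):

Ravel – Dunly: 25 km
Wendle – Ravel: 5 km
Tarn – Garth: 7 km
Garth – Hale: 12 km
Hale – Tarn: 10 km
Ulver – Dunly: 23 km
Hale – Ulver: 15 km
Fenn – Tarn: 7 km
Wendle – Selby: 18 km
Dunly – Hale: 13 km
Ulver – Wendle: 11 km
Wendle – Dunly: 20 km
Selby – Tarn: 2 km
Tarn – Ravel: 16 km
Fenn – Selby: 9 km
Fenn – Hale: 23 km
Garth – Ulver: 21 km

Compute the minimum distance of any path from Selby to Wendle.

Compare a few routes:
Selby → Tarn → Hale → Ulver → Wendle: 2+10+15+11 = 38
Selby → Fenn → Tarn → Ravel → Wendle: 9+7+16+5 = 37
Selby → Wendle: 18 = 18
Selby → Tarn → Ravel → Wendle: 2+16+5 = 23
The minimum is 18 km via Selby → Wendle.

18 km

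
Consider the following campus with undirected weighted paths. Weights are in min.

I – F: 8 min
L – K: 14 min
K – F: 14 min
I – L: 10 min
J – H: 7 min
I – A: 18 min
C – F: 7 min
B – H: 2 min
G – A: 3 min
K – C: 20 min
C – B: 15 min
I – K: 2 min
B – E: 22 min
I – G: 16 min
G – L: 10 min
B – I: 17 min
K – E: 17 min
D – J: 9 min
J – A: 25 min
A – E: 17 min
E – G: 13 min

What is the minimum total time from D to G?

Enumerating some paths:
D - J - H - B - E - G: 9+7+2+22+13 = 53
D - J - A - G: 9+25+3 = 37
D - J - H - B - I - G: 9+7+2+17+16 = 51
Cheapest is D - J - A - G at 37 min.

37 min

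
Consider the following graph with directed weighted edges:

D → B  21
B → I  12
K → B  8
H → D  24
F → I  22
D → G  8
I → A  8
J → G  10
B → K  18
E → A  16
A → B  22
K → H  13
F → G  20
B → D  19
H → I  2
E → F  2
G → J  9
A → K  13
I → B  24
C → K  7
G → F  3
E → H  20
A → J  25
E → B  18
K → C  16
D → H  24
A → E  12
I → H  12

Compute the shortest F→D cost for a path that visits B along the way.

65

Best F to B: F–I–B costing 46
Shortest B→D: B–D = 19
Total via B: 46 + 19 = 65.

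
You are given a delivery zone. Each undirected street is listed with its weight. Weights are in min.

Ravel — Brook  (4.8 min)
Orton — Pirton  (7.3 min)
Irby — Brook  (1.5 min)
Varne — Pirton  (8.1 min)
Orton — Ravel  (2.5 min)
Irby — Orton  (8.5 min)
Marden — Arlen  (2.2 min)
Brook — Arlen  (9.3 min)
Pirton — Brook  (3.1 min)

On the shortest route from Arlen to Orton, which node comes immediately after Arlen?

Compare a few routes:
Arlen–Brook–Ravel–Orton: 9.3+4.8+2.5 = 16.6
Arlen–Brook–Irby–Orton: 9.3+1.5+8.5 = 19.3
Arlen–Brook–Pirton–Orton: 9.3+3.1+7.3 = 19.7
Cheapest is Arlen–Brook–Ravel–Orton at 16.6 min.
So from Arlen the first move is to Brook.

Brook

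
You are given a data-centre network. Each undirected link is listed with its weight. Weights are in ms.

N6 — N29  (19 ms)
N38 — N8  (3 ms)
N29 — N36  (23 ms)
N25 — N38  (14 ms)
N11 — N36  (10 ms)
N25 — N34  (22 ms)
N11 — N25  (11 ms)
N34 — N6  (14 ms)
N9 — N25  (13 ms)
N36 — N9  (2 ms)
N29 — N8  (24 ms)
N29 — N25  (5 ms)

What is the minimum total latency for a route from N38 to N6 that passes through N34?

50 ms

Shortest N38→N34: N38–N25–N34 = 36
Best N34 to N6: N34–N6 costing 14
Total via N34: 36 + 14 = 50 ms.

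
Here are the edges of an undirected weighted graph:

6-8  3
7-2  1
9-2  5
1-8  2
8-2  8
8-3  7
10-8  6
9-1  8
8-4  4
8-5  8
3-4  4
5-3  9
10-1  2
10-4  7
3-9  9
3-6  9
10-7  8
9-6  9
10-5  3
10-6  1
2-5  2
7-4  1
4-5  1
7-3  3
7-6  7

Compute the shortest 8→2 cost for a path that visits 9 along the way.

Shortest 8→9: 8–1–9 = 10
Best 9 to 2: 9–2 costing 5
Total via 9: 10 + 5 = 15.

15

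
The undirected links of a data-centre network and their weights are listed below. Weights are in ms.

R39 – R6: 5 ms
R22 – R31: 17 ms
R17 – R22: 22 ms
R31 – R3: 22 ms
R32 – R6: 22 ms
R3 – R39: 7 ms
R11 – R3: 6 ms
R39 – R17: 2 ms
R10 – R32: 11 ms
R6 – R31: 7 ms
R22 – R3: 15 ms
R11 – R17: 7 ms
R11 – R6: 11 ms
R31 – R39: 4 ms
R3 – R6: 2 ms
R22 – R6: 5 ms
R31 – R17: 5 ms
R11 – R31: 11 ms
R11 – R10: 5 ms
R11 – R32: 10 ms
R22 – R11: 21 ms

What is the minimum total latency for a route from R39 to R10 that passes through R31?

20 ms

Shortest R39→R31: R39–R31 = 4
Best R31 to R10: R31–R11–R10 costing 16
Total via R31: 4 + 16 = 20 ms.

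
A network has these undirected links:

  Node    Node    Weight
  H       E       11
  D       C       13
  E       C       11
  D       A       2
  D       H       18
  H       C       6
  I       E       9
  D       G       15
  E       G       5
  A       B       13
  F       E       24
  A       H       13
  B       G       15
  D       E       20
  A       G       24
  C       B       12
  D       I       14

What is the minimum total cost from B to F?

44

Enumerating some paths:
B–G–E–F: 15+5+24 = 44
B–C–H–E–F: 12+6+11+24 = 53
B–A–D–G–E–F: 13+2+15+5+24 = 59
B–C–E–F: 12+11+24 = 47
The minimum is 44 via B–G–E–F.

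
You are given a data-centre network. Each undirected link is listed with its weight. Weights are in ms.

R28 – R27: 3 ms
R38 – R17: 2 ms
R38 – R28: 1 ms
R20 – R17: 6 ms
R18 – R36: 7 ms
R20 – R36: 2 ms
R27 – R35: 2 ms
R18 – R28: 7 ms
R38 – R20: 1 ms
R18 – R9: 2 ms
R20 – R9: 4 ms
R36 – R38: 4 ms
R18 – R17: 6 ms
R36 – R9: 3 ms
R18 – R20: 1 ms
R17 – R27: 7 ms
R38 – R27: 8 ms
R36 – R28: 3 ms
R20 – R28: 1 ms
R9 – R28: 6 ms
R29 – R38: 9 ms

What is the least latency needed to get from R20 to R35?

Running Dijkstra from R20:
R20: 0
R28: 1  (via R20)
R18: 1  (via R20)
R38: 1  (via R20)
R36: 2  (via R20)
R17: 3  (via R38)
R9: 3  (via R18)
R27: 4  (via R28)
R35: 6  (via R27)
Shortest route: R20 → R28 → R27 → R35 = 6 ms.

6 ms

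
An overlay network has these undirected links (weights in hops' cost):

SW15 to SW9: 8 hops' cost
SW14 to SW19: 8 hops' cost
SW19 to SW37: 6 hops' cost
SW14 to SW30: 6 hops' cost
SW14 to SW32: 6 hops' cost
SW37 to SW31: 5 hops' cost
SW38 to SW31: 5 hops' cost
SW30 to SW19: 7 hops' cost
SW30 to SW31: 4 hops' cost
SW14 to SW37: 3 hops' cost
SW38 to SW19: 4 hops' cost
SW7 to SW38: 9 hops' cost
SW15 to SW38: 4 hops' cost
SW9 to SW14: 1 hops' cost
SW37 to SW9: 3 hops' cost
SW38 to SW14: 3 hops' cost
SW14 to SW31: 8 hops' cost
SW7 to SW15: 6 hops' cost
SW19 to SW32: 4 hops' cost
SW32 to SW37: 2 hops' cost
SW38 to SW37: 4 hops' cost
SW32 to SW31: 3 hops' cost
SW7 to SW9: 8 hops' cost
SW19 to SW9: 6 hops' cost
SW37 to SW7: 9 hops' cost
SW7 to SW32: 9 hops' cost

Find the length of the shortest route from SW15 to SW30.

Shortest distances from SW15:
SW15: 0
SW38: 4  (via SW15)
SW7: 6  (via SW15)
SW14: 7  (via SW38)
SW37: 8  (via SW38)
SW9: 8  (via SW15)
SW19: 8  (via SW38)
SW31: 9  (via SW38)
SW32: 10  (via SW37)
SW30: 13  (via SW14)
Shortest route: SW15 → SW38 → SW14 → SW30 = 13 hops' cost.

13 hops' cost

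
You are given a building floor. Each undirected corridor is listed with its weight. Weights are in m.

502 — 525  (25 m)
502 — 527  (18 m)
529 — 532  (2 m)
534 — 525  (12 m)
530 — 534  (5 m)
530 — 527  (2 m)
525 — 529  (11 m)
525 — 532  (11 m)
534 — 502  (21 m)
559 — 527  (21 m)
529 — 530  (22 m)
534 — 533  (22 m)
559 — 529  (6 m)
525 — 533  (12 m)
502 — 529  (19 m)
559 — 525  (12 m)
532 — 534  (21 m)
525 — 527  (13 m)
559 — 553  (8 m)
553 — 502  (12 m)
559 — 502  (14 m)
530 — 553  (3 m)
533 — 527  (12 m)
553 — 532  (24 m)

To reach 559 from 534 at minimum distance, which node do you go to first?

530

Candidate routes:
534 - 525 - 529 - 559: 12+11+6 = 29
534 - 530 - 527 - 559: 5+2+21 = 28
534 - 530 - 553 - 559: 5+3+8 = 16
534 - 525 - 559: 12+12 = 24
The minimum is 16 m via 534 - 530 - 553 - 559.
So from 534 the first move is to 530.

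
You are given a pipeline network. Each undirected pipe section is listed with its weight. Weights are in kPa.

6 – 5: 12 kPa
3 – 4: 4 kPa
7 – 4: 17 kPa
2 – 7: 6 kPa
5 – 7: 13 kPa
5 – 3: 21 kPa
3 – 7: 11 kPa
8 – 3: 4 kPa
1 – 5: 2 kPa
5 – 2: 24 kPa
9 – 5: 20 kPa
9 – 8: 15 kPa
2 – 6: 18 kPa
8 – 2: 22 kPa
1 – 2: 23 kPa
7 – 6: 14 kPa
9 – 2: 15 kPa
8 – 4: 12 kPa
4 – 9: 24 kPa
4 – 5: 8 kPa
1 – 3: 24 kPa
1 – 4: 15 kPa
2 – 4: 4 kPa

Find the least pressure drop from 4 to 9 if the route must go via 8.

23 kPa

Shortest 4→8: 4–3–8 = 8
Shortest 8→9: 8–9 = 15
Total via 8: 8 + 15 = 23 kPa.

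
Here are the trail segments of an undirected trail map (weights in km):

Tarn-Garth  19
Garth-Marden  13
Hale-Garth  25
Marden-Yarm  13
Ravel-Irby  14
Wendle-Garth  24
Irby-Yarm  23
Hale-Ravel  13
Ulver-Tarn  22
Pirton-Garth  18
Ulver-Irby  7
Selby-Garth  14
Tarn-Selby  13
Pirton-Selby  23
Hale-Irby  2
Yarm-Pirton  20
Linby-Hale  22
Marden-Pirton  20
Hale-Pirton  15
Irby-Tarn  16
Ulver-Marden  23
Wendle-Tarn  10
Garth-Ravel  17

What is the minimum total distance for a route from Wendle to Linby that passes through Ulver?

63 km

Best Wendle to Ulver: Wendle–Tarn–Ulver costing 32
Shortest Ulver→Linby: Ulver–Irby–Hale–Linby = 31
Total via Ulver: 32 + 31 = 63 km.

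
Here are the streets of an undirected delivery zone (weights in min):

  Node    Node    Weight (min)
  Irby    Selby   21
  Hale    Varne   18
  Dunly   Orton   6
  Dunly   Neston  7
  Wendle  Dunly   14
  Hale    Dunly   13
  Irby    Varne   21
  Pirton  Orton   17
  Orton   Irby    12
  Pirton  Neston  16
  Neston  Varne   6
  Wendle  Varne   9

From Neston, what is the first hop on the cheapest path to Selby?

Dunly

Enumerating some paths:
Neston - Varne - Irby - Selby: 6+21+21 = 48
Neston - Dunly - Orton - Irby - Selby: 7+6+12+21 = 46
Cheapest is Neston - Dunly - Orton - Irby - Selby at 46 min.
So from Neston the first move is to Dunly.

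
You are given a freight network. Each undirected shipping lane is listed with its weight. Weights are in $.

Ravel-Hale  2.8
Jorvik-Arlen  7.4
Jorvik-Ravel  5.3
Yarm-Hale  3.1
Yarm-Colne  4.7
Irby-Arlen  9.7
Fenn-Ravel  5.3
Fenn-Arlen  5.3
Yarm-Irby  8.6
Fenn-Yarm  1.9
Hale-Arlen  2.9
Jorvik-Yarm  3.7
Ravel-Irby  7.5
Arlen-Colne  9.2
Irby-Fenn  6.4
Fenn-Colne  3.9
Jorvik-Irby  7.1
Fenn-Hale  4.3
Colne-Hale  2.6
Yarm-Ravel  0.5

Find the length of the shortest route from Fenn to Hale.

$4.3

Settle nodes by increasing distance from Fenn:
Fenn: 0
Yarm: 1.9  (via Fenn)
Ravel: 2.4  (via Yarm)
Colne: 3.9  (via Fenn)
Hale: 4.3  (via Fenn)
Shortest route: Fenn–Hale = $4.3.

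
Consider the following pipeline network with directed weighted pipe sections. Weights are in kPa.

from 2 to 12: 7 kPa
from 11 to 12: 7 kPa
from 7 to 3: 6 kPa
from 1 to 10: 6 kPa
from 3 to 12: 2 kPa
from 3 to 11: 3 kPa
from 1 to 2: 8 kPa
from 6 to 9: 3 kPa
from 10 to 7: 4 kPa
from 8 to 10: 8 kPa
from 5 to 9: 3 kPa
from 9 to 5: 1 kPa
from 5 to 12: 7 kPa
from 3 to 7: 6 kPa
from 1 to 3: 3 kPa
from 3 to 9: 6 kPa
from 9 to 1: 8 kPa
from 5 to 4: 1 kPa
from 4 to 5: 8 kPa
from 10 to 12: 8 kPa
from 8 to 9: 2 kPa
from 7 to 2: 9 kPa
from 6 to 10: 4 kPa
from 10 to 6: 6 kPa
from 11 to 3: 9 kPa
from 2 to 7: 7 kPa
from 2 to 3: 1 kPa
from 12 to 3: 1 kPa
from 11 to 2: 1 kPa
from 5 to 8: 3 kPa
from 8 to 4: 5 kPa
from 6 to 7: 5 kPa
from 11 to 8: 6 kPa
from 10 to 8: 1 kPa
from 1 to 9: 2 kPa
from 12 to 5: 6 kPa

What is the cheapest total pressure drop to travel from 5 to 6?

17 kPa

Shortest distances from 5:
5: 0
4: 1  (via 5)
8: 3  (via 5)
9: 3  (via 5)
12: 7  (via 5)
3: 8  (via 12)
1: 11  (via 9)
10: 11  (via 8)
11: 11  (via 3)
2: 12  (via 11)
7: 14  (via 3)
6: 17  (via 10)
Shortest route: 5 → 8 → 10 → 6 = 17 kPa.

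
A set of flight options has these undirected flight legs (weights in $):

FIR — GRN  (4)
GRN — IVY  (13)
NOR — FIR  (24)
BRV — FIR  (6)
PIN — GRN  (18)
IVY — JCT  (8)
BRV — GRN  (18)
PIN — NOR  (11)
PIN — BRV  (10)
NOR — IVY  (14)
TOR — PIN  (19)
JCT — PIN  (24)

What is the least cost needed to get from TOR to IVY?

Candidate routes:
TOR - PIN - JCT - IVY: 19+24+8 = 51
TOR - PIN - NOR - IVY: 19+11+14 = 44
TOR - PIN - GRN - IVY: 19+18+13 = 50
TOR - PIN - BRV - FIR - GRN - IVY: 19+10+6+4+13 = 52
The minimum is $44 via TOR - PIN - NOR - IVY.

$44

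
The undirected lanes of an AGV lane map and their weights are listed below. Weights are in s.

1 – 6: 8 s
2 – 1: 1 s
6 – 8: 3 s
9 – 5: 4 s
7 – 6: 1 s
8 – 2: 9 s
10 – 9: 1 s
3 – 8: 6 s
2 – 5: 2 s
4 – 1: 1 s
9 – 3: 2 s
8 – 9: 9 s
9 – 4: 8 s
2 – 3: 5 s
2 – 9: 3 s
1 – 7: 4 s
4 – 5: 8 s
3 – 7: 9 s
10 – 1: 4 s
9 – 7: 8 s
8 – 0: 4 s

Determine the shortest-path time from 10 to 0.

Running Dijkstra from 10:
10: 0
9: 1  (via 10)
3: 3  (via 9)
1: 4  (via 10)
2: 4  (via 9)
4: 5  (via 1)
5: 5  (via 9)
7: 8  (via 1)
6: 9  (via 7)
8: 9  (via 3)
0: 13  (via 8)
Shortest route: 10–9–3–8–0 = 13 s.

13 s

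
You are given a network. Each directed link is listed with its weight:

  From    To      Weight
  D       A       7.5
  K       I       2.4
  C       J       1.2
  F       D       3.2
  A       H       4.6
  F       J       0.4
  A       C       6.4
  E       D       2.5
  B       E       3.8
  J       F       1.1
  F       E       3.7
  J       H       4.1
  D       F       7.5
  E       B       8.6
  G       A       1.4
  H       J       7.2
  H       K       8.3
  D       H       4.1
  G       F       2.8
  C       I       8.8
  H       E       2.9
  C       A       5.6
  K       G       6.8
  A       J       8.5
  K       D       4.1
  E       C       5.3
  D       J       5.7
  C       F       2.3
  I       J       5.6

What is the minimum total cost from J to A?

Shortest distances from J:
J: 0
F: 1.1  (via J)
H: 4.1  (via J)
D: 4.3  (via F)
E: 4.8  (via F)
C: 10.1  (via E)
A: 11.8  (via D)
Shortest route: J → F → D → A = 11.8.

11.8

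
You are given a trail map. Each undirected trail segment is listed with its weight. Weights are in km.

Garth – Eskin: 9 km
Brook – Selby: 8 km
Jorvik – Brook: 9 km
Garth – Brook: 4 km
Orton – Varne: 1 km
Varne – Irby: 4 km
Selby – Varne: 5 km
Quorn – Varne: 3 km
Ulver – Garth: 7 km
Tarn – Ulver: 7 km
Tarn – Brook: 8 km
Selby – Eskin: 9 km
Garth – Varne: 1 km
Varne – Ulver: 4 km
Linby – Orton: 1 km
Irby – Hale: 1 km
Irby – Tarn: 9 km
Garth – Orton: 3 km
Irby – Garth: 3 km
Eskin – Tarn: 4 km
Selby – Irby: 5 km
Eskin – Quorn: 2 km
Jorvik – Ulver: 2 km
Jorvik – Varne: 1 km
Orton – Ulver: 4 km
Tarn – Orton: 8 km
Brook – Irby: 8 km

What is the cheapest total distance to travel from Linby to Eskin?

Candidate routes:
Linby → Orton → Varne → Quorn → Eskin: 1+1+3+2 = 7
Linby → Orton → Garth → Varne → Quorn → Eskin: 1+3+1+3+2 = 10
Cheapest is Linby → Orton → Varne → Quorn → Eskin at 7 km.

7 km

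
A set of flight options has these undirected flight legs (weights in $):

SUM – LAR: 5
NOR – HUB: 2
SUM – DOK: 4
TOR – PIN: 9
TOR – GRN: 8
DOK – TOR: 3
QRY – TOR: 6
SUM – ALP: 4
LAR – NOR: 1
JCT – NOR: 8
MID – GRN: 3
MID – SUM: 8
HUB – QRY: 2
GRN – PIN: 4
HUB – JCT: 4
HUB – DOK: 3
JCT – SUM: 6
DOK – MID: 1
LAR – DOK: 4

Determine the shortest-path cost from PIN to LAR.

$12

Compare a few routes:
PIN–GRN–MID–DOK–SUM–LAR: 4+3+1+4+5 = 17
PIN–GRN–MID–DOK–LAR: 4+3+1+4 = 12
PIN–TOR–DOK–LAR: 9+3+4 = 16
PIN–GRN–MID–DOK–HUB–NOR–LAR: 4+3+1+3+2+1 = 14
The minimum is $12 via PIN–GRN–MID–DOK–LAR.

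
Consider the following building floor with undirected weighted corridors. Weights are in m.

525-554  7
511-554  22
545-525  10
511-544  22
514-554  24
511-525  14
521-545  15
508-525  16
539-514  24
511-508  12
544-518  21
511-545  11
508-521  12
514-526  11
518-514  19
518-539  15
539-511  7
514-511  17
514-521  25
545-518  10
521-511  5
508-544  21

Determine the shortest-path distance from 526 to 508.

40 m

Compare a few routes:
526 - 514 - 511 - 508: 11+17+12 = 40
526 - 514 - 511 - 521 - 508: 11+17+5+12 = 45
Cheapest is 526 - 514 - 511 - 508 at 40 m.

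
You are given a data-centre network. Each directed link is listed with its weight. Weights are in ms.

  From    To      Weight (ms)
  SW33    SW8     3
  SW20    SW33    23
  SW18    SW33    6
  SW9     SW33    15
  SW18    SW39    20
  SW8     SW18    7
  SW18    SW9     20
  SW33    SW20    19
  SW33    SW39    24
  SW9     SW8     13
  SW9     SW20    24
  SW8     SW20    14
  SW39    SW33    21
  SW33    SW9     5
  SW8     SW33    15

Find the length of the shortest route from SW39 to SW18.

Shortest distances from SW39:
SW39: 0
SW33: 21  (via SW39)
SW8: 24  (via SW33)
SW9: 26  (via SW33)
SW18: 31  (via SW8)
Shortest route: SW39 → SW33 → SW8 → SW18 = 31 ms.

31 ms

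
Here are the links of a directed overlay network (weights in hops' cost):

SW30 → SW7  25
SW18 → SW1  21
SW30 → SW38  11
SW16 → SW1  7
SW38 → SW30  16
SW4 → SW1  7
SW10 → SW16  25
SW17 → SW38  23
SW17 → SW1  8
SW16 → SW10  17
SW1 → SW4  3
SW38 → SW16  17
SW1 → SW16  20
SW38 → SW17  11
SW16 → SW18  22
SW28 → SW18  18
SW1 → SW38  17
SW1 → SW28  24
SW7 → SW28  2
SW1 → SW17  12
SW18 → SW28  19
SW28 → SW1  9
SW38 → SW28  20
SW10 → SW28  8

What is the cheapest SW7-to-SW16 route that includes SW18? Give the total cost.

Best SW7 to SW18: SW7 → SW28 → SW18 costing 20
Shortest SW18→SW16: SW18 → SW1 → SW16 = 41
Total via SW18: 20 + 41 = 61 hops' cost.

61 hops' cost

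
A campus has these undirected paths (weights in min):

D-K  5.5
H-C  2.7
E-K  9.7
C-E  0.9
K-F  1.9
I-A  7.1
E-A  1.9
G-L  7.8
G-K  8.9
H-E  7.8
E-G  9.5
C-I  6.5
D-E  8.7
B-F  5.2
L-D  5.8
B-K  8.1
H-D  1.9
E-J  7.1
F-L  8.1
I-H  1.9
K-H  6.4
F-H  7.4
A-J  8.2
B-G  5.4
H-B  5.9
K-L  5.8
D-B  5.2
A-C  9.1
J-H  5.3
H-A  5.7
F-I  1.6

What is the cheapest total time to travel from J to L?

13 min

Settle nodes by increasing distance from J:
J: 0
H: 5.3  (via J)
E: 7.1  (via J)
D: 7.2  (via H)
I: 7.2  (via H)
C: 8  (via H)
A: 8.2  (via J)
F: 8.8  (via I)
K: 10.7  (via F)
B: 11.2  (via H)
L: 13  (via D)
Shortest route: J–H–D–L = 13 min.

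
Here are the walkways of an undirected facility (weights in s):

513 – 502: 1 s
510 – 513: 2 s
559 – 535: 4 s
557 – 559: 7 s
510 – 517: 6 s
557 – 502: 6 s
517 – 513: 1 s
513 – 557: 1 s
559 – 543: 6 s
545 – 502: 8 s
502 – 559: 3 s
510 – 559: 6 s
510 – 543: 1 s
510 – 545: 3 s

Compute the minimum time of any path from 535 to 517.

9 s

Enumerating some paths:
535 → 559 → 557 → 513 → 517: 4+7+1+1 = 13
535 → 559 → 510 → 513 → 517: 4+6+2+1 = 13
535 → 559 → 502 → 513 → 517: 4+3+1+1 = 9
The minimum is 9 s via 535 → 559 → 502 → 513 → 517.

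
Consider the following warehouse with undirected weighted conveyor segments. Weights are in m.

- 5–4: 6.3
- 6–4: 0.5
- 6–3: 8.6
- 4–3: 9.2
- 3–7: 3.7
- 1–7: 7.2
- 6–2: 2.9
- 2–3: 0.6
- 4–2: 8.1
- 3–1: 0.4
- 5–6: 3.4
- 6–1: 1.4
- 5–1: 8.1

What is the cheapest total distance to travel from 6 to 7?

Running Dijkstra from 6:
6: 0
4: 0.5  (via 6)
1: 1.4  (via 6)
3: 1.8  (via 1)
2: 2.4  (via 3)
5: 3.4  (via 6)
7: 5.5  (via 3)
Shortest route: 6 → 1 → 3 → 7 = 5.5 m.

5.5 m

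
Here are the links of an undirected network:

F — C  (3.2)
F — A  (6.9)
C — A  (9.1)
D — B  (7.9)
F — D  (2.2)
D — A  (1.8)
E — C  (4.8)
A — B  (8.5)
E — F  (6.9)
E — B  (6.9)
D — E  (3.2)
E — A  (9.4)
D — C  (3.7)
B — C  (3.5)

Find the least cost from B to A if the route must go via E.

Best B to E: B → E costing 6.9
Shortest E→A: E → D → A = 5
Total via E: 6.9 + 5 = 11.9.

11.9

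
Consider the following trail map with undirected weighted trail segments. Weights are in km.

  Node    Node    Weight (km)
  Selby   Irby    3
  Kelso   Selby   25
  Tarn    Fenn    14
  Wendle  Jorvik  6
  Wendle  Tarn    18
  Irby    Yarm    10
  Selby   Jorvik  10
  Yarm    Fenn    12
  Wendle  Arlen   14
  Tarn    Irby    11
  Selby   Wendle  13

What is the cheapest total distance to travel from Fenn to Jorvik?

Candidate routes:
Fenn → Yarm → Irby → Selby → Jorvik: 12+10+3+10 = 35
Fenn → Tarn → Wendle → Jorvik: 14+18+6 = 38
Cheapest is Fenn → Yarm → Irby → Selby → Jorvik at 35 km.

35 km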